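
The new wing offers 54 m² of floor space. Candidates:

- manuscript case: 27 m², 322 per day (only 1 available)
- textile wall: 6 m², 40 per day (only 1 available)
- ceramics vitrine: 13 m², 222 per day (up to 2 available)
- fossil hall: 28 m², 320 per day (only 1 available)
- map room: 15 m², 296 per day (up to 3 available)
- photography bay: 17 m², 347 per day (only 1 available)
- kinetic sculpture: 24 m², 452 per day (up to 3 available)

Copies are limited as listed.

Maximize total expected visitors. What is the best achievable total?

1044

Ranking by ratio (expected visitors/m²): photography bay 20.41, map room 19.73, kinetic sculpture 18.83, ceramics vitrine 17.08.
Filling by ratio: textile wall + 2×map room + photography bay for 979, with 1 m² left unused.
The 23 m² tied up in textile wall and photography bay is better spent on kinetic sculpture — total rises to 1044 (54 m²).
No other feasible combination exceeds 1044.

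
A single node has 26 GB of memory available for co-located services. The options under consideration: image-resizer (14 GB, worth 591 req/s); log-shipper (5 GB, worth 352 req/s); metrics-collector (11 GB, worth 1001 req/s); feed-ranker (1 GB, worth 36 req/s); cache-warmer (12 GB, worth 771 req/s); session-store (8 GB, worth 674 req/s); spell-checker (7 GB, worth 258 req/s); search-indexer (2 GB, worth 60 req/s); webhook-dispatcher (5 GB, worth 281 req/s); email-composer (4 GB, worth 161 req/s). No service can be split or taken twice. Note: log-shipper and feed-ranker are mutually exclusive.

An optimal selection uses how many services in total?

4

The maximum throughput within 26 GB is 2087.
One optimal bundle: log-shipper + metrics-collector + session-store + search-indexer (26 GB).
Every optimal selection uses 4 services.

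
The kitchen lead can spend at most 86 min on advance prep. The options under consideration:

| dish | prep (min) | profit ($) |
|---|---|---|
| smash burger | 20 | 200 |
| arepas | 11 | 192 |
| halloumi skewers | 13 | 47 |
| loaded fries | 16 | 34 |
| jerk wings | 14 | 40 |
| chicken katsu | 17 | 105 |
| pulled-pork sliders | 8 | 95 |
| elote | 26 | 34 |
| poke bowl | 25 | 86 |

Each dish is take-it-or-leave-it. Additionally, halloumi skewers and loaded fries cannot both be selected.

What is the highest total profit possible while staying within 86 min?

679

Ranking by ratio (profit/min): arepas 17.45, pulled-pork sliders 11.88, smash burger 10.00.
Smash burger + arepas + halloumi skewers + jerk wings + chicken katsu + pulled-pork sliders uses 83 of the 86 min and totals 679.
The closest alternative, smash burger + arepas + chicken katsu + pulled-pork sliders + poke bowl, reaches only 678.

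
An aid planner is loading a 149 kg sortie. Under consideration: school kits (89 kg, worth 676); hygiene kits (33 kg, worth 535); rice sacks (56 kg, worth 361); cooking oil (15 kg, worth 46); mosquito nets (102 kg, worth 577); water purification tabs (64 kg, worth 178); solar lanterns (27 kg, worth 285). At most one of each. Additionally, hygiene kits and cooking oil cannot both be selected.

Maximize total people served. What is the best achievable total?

By people served per kg: hygiene kits 16.21, solar lanterns 10.56, school kits 7.60 lead.
Taking school kits + hygiene kits + solar lanterns: 149 kg used, 1496 in people served.
That's the maximum — no feasible swap from here does better than 1496.

1496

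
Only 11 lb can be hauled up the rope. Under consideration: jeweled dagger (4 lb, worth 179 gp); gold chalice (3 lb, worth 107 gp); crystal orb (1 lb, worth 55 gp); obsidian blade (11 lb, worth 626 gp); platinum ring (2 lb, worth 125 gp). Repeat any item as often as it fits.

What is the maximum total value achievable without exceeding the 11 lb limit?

680

Density check — platinum ring 62.50, obsidian blade 56.91, crystal orb 55.00, jeweled dagger 44.75 are the best per lb.
Taking crystal orb + 5×platinum ring: 11 lb used, 680 in value.
Every other selection either busts 11 lb or fails to beat 680.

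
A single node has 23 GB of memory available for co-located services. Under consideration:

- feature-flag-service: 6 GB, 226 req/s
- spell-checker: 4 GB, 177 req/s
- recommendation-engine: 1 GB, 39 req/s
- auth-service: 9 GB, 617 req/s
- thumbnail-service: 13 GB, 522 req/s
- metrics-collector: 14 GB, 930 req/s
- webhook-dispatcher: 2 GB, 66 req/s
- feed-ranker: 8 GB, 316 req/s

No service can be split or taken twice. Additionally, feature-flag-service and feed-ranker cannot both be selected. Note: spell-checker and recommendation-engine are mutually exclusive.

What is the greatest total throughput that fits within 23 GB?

1547

The ratio ordering already packs tightly: auth-service + metrics-collector, 23 GB, 1547.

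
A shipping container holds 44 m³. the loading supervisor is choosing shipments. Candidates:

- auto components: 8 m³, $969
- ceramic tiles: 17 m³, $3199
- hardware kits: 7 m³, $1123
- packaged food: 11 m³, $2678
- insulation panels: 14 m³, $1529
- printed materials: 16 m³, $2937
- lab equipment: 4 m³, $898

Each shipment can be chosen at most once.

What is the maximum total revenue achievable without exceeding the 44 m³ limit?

8814

Taking the top-ratio shipments first gives ceramic tiles + hardware kits + packaged food + lab equipment for 7898 (39 m³).
The 11 m³ tied up in hardware kits and lab equipment is better spent on printed materials — total rises to 8814 (44 m³).
That's the maximum — no swap from here does better than 8814.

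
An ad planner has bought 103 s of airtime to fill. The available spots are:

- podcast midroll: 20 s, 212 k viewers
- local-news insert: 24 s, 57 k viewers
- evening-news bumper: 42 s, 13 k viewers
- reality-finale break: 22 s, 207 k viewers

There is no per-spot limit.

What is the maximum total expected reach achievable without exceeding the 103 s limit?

Best packing: 5×podcast midroll — 100 s, 1060 total.
No other feasible combination exceeds 1060.

1060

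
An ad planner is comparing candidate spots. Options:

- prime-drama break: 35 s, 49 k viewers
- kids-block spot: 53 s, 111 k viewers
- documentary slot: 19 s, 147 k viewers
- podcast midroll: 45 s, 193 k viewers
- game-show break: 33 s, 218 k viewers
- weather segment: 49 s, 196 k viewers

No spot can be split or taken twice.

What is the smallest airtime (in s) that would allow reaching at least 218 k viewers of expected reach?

33

Minimise s subject to total expected reach ≥ 218.
game-show break reaches 218 using 33 s.
No combination under 33 s hits 218.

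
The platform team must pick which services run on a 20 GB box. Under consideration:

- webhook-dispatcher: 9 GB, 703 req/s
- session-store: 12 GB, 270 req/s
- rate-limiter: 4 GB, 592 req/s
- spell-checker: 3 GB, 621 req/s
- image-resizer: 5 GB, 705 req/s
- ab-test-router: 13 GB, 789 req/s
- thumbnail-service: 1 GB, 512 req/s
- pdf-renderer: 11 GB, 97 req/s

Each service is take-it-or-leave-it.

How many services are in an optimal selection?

4

The maximum throughput within 20 GB is 2541.
For example webhook-dispatcher + spell-checker + image-resizer + thumbnail-service achieves it, using 18 GB.
Every optimal selection uses 4 services.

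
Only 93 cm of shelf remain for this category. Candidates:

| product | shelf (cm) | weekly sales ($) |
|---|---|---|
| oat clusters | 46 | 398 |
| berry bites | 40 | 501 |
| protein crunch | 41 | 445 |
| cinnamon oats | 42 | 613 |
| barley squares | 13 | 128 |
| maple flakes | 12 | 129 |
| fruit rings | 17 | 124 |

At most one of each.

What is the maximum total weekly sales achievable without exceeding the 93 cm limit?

Ranking by ratio (weekly sales/cm): cinnamon oats 14.60, berry bites 12.53, protein crunch 10.85.
Taking berry bites + cinnamon oats: 82 cm used, 1114 in weekly sales.
Next best is berry bites + protein crunch + maple flakes at 1075 (93 cm) — short by 39.

1114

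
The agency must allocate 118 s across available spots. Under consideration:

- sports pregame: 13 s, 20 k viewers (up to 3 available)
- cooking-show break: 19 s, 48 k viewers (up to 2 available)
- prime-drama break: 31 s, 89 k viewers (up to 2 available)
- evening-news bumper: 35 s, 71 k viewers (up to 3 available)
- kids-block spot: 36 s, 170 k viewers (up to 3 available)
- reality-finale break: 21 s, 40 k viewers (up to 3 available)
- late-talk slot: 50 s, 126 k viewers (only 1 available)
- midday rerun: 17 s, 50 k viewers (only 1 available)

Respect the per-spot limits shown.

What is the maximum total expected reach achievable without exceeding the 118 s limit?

510

Density check — kids-block spot 4.72, midday rerun 2.94, prime-drama break 2.87, cooking-show break 2.53 are the best per s.
3×kids-block spot uses 108 of the 118 s and totals 510.
That's the maximum — no swap from here does better than 510.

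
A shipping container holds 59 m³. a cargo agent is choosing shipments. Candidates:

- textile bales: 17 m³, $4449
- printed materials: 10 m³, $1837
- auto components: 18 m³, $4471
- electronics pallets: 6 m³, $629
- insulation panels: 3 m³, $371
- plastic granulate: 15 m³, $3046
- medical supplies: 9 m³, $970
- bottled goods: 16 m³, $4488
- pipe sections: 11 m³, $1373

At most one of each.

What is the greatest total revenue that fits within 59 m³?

14037

Density check — bottled goods 280.50, textile bales 261.71, auto components 248.39, plastic granulate 203.07 are the best per m³.
Taking the top-ratio shipments first gives textile bales + auto components + insulation panels + bottled goods for 13779 (54 m³).
Dropping insulation panels frees 3 m³; slotting in electronics pallets (6 m³) lifts the total to 14037 at 57 m³.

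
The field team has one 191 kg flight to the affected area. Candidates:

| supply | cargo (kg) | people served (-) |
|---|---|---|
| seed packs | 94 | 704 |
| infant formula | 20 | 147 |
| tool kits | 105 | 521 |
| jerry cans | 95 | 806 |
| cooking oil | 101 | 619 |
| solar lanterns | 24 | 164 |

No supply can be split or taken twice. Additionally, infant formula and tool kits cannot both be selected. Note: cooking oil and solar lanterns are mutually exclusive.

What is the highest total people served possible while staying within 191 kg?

1510

Seed packs + jerry cans uses 189 of the 191 kg and totals 1510.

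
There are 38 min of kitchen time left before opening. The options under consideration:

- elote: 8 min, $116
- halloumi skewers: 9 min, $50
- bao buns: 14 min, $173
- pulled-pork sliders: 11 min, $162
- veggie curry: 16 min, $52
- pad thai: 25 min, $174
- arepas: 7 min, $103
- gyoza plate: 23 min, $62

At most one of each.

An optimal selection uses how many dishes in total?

3

Best achievable profit is 451.
elote + bao buns + pulled-pork sliders hits 451 at 33 min.
All optima have 3 dishes.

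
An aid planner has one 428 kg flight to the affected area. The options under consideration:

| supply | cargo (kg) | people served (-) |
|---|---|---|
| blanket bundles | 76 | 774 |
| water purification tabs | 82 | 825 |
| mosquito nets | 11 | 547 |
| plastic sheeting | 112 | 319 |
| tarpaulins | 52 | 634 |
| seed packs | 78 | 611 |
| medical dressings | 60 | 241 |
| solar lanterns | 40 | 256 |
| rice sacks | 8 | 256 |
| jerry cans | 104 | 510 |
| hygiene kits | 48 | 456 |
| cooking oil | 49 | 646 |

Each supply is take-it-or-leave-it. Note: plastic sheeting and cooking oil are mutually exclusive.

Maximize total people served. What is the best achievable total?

4749

Taking blanket bundles + water purification tabs + mosquito nets + tarpaulins + seed packs + rice sacks + hygiene kits + cooking oil: 404 kg used, 4749 in people served.
That's the maximum — no feasible swap from here does better than 4749.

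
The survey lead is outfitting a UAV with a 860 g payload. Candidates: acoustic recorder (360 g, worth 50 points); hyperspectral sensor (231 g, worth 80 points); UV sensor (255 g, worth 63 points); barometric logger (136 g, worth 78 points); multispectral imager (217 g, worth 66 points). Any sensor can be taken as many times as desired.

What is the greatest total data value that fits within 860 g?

468

Density check — barometric logger 0.57, hyperspectral sensor 0.35, multispectral imager 0.30 are the best per g.
6×barometric logger uses 816 of the 860 g and totals 468.
Nothing else within 860 g beats 468.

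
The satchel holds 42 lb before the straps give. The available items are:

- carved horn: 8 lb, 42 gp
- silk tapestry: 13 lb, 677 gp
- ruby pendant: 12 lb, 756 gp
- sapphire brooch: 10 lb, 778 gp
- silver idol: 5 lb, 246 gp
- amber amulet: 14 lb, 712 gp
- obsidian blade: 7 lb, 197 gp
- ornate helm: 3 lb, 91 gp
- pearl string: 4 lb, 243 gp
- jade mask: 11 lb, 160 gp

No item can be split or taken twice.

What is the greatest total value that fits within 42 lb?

2545

Density check — sapphire brooch 77.80, ruby pendant 63.00, pearl string 60.75, silk tapestry 52.08 are the best per lb.
Taking silk tapestry + ruby pendant + sapphire brooch + ornate helm + pearl string: 42 lb used, 2545 in value.
The closest alternative, ruby pendant + sapphire brooch + silver idol + amber amulet, reaches only 2492.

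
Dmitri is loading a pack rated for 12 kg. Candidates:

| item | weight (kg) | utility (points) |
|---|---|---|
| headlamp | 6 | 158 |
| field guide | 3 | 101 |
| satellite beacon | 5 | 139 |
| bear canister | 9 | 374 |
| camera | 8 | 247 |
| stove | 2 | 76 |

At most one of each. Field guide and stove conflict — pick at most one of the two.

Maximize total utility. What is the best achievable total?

Density check — bear canister 41.56, stove 38.00, field guide 33.67, camera 30.88 are the best per kg.
Taking the top-ratio items first gives bear canister + stove for 450 (11 kg).
Dropping stove frees 2 kg; slotting in field guide (3 kg) lifts the total to 475 at 12 kg.
Runner-up bear canister + stove tops out at 450.

475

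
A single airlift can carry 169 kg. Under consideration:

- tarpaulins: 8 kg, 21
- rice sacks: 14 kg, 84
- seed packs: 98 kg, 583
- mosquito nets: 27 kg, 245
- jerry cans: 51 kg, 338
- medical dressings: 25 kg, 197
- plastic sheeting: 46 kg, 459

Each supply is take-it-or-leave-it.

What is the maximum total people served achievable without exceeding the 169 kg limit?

1323

The ratio ordering already packs tightly: rice sacks + mosquito nets + jerry cans + medical dressings + plastic sheeting, 163 kg, 1323.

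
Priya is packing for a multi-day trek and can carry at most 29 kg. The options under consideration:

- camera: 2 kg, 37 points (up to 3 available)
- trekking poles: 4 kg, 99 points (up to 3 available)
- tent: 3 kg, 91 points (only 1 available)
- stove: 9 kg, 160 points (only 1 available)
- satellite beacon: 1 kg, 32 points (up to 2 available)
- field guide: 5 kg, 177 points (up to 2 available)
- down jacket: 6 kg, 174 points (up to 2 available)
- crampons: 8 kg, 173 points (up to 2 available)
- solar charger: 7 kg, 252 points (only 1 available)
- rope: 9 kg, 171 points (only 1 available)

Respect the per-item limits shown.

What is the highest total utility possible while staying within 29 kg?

954

Filling by ratio: tent + 2×satellite beacon + 2×field guide + down jacket + solar charger for 935, with 1 kg left unused.
Replace tent and 2×satellite beacon with down jacket: the trade gains 19 net, giving 954 at 29 kg.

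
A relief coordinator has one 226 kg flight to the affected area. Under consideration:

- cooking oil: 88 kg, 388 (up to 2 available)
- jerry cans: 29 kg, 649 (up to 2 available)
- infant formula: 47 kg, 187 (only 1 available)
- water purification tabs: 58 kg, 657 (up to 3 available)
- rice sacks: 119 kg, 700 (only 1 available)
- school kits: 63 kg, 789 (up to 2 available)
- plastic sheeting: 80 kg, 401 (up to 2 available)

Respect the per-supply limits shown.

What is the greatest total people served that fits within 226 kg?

The ratio heuristic lands on 2×jerry cans + 2×school kits (2876) but leaves 42 kg idle.
Dropping school kits frees 63 kg; slotting in infant formula + water purification tabs (105 kg) lifts the total to 2931 at 226 kg.
No other feasible combination exceeds 2931.

2931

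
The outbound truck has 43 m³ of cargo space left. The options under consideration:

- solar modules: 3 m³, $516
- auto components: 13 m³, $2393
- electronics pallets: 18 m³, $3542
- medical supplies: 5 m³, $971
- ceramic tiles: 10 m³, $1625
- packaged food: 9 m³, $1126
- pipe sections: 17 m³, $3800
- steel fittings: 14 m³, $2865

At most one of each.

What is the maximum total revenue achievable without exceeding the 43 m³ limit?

8829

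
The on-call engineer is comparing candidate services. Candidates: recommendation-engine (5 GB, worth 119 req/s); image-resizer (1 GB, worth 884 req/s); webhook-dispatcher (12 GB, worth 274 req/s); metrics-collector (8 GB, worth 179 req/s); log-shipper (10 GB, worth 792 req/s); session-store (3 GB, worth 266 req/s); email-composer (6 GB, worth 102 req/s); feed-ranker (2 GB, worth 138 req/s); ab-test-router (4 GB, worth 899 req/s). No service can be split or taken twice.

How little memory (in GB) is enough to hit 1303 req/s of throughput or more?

5

Minimise GB subject to total throughput ≥ 1303.
image-resizer + ab-test-router reaches 1783 using 5 GB.
No combination under 5 GB hits 1303.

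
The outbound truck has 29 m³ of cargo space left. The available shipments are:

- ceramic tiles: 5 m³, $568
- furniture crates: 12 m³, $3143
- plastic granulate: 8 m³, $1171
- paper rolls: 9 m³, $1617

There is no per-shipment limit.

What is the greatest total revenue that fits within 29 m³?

By revenue per m³: furniture crates 261.92, paper rolls 179.67, plastic granulate 146.38 lead.
Best packing: ceramic tiles + 2×furniture crates — 29 m³, 6854 total.

6854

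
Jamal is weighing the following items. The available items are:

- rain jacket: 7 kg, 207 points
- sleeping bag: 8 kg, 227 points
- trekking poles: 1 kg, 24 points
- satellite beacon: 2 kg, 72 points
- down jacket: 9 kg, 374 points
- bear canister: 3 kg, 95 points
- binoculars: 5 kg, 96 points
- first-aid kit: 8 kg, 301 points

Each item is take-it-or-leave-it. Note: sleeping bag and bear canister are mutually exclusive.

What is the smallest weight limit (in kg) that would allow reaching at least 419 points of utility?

11

Need the lightest bundle worth ≥ 419.
satellite beacon + down jacket reaches 446 using 11 kg.
Any bundle with less than 11 kg falls short of 419.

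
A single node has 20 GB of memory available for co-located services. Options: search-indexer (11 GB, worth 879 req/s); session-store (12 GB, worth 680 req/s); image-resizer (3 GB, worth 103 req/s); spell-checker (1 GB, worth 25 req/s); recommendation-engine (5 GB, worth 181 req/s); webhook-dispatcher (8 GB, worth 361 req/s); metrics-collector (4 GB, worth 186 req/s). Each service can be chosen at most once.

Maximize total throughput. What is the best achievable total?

1265

Density check — search-indexer 79.91, session-store 56.67, metrics-collector 46.50 are the best per GB.
A density-first pass picks search-indexer + recommendation-engine + metrics-collector — 1246 at 20 GB.
Dropping recommendation-engine and metrics-collector frees 9 GB; slotting in spell-checker + webhook-dispatcher (9 GB) lifts the total to 1265 at 20 GB.
Nothing else within 20 GB beats 1265.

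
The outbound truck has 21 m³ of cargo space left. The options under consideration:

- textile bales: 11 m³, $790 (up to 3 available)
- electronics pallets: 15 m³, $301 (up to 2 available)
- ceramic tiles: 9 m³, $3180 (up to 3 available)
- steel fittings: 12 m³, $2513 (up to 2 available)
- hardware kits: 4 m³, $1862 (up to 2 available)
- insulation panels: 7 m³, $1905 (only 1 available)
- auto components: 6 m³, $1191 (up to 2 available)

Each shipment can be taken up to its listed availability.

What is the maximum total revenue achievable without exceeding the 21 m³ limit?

6947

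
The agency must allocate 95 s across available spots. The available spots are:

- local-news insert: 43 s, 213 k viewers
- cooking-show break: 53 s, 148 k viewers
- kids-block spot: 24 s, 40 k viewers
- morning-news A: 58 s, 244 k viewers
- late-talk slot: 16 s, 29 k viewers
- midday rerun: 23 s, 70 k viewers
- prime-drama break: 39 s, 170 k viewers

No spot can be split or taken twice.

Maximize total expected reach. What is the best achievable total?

Taking local-news insert + prime-drama break: 82 s used, 383 in expected reach.
The spare 13 s is too small for any remaining spot, and no exchange beats 383.

383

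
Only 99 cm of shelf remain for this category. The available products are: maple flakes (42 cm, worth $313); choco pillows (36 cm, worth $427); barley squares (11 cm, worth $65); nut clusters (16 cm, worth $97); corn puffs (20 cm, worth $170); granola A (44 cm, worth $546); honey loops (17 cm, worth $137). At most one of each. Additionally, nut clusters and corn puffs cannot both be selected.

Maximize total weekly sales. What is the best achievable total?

1110

Taking choco pillows + granola A + honey loops: 97 cm used, 1110 in weekly sales.
That's the maximum — no feasible swap from here does better than 1110.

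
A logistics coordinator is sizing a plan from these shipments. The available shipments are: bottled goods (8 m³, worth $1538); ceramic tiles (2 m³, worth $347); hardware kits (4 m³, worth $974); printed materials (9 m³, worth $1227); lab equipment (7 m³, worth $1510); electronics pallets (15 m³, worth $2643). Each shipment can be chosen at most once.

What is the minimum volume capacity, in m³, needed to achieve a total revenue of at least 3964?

Need the lightest bundle worth ≥ 3964.
bottled goods + hardware kits + lab equipment reaches 4022 using 19 m³.
No combination under 19 m³ hits 3964.

19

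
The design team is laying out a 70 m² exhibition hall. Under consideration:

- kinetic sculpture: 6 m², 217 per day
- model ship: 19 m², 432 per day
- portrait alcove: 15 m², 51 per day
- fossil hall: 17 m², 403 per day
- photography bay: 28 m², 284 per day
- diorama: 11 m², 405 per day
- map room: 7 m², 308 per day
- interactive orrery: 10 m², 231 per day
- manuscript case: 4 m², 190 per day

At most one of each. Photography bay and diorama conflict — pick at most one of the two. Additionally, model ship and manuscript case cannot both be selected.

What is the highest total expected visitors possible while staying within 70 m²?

1996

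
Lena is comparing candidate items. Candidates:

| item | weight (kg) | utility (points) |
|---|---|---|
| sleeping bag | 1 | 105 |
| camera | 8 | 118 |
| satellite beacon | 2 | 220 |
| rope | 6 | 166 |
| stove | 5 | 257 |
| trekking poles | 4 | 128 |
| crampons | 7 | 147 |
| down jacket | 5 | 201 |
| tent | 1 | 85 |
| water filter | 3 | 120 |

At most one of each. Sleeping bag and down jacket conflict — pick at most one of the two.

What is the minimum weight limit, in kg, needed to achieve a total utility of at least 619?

9

Minimise kg subject to total utility ≥ 619.
sleeping bag + satellite beacon + stove + tent reaches 667 using 9 kg.
Any bundle with less than 9 kg falls short of 619.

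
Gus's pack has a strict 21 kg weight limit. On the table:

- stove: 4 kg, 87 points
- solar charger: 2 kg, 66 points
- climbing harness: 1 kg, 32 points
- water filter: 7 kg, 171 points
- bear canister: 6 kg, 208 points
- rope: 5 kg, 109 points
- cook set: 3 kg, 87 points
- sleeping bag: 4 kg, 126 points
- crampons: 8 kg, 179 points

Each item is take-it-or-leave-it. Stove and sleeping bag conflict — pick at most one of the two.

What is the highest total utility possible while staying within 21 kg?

628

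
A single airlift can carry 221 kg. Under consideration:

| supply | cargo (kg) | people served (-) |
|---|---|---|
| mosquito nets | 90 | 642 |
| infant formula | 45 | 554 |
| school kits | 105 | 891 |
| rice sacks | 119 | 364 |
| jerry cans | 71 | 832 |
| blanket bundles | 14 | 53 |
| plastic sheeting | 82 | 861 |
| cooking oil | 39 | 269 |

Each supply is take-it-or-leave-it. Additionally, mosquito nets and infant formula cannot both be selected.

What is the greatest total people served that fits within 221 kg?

2300

Infant formula + jerry cans + blanket bundles + plastic sheeting uses 212 of the 221 kg and totals 2300.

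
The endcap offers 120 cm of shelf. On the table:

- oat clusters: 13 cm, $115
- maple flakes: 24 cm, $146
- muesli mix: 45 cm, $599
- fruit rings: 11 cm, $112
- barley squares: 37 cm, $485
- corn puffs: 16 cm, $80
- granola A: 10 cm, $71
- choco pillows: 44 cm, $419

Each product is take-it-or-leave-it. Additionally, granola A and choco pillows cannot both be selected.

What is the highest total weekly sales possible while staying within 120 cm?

1382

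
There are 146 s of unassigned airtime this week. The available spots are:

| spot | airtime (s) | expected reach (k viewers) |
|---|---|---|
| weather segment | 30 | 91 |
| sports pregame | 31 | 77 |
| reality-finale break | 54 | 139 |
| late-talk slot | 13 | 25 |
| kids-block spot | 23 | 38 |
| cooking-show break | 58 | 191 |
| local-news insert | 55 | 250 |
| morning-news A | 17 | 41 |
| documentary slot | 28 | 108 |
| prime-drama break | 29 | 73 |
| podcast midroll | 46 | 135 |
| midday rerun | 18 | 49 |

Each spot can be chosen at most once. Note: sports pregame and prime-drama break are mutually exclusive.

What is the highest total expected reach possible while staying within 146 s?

549

Cooking-show break + local-news insert + documentary slot uses 141 of the 146 s and totals 549.
That's the maximum — no feasible swap from here does better than 549.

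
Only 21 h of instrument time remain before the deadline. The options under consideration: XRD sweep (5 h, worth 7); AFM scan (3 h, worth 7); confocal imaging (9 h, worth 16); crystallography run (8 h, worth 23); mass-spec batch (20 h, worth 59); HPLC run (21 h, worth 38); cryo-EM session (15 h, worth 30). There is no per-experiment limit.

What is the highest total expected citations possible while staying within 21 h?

Best packing: mass-spec batch — 20 h, 59 total.

59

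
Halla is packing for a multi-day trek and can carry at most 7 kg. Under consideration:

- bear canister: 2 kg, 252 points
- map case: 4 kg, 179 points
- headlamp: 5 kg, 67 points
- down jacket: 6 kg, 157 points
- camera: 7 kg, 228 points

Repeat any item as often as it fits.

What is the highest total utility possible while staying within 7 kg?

Best packing: 3×bear canister — 6 kg, 756 total.
No other feasible combination exceeds 756.

756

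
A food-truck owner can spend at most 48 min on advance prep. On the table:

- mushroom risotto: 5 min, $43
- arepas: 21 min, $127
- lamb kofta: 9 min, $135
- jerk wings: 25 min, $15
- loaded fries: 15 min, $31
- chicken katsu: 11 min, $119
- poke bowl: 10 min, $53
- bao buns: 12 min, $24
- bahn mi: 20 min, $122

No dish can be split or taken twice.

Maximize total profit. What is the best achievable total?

424

Greedy by ratio would take mushroom risotto + lamb kofta + chicken katsu + bahn mi: 45 min used, total 419.
Replace bahn mi with arepas: the trade gains 5 net, giving 424 at 46 min.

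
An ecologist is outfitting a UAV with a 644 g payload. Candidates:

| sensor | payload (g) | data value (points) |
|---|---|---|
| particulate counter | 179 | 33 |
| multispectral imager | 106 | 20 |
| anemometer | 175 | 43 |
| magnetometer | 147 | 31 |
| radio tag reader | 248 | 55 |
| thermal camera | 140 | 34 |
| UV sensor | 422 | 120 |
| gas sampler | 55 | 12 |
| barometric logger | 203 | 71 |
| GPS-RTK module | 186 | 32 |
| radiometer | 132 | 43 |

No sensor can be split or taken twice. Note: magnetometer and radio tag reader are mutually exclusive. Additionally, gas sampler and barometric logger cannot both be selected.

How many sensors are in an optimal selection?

2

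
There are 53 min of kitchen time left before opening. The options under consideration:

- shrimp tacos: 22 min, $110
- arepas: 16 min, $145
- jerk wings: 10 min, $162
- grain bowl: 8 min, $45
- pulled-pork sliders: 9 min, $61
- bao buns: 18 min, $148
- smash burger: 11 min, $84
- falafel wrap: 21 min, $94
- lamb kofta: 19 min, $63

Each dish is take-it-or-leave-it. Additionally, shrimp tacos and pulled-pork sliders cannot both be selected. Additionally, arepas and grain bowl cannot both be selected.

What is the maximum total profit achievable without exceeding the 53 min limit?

516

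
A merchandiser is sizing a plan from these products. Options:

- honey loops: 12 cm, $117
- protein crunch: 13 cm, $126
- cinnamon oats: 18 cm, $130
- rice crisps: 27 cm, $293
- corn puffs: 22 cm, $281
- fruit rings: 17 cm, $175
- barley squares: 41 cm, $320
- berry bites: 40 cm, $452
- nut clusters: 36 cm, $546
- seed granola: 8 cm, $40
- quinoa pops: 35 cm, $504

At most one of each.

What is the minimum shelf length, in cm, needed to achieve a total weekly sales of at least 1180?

Minimise cm subject to total weekly sales ≥ 1180.
fruit rings + nut clusters + quinoa pops reaches 1225 using 88 cm.
No combination under 88 cm hits 1180.

88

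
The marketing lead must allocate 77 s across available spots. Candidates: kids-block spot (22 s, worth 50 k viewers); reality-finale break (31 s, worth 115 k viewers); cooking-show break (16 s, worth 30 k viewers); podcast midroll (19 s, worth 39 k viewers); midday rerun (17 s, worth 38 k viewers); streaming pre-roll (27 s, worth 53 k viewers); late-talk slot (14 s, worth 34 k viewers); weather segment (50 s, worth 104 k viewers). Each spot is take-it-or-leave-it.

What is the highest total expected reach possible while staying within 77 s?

207

A density-first pass picks kids-block spot + reality-finale break + late-talk slot — 199 at 67 s.
Replace kids-block spot and late-talk slot with podcast midroll + streaming pre-roll: the trade gains 8 net, giving 207 at 77 s.
Next best is reality-finale break + midday rerun + streaming pre-roll at 206 (75 s) — short by 1.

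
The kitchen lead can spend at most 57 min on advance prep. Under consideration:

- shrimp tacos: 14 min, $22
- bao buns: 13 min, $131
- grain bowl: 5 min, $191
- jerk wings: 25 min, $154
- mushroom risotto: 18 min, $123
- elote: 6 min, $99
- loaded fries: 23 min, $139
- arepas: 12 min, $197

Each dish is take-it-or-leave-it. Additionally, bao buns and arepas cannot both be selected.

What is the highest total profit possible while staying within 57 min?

Density check — grain bowl 38.20, elote 16.50, arepas 16.42 are the best per min.
Best packing: grain bowl + jerk wings + elote + arepas — 48 min, 641 total.
That's the maximum — no feasible swap from here does better than 641.

641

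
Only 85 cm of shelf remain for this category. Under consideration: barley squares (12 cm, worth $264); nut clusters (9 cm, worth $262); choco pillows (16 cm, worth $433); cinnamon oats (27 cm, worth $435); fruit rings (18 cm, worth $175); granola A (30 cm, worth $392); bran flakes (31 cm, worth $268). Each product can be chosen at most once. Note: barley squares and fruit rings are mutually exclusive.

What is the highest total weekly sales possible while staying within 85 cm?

1524

Best packing: barley squares + choco pillows + cinnamon oats + granola A — 85 cm, 1524 total.
Every other selection either busts 85 cm or breaks a pairing rule or fails to beat 1524.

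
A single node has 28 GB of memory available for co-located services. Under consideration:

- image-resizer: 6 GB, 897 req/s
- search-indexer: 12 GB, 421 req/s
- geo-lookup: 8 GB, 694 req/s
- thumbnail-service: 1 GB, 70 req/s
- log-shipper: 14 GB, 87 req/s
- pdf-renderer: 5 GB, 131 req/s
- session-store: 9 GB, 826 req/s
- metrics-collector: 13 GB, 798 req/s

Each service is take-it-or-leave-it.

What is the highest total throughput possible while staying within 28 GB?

The ratio heuristic lands on image-resizer + geo-lookup + thumbnail-service + session-store (2487) but leaves 4 GB idle.
The 1 GB tied up in thumbnail-service is better spent on pdf-renderer — total rises to 2548 (28 GB).

2548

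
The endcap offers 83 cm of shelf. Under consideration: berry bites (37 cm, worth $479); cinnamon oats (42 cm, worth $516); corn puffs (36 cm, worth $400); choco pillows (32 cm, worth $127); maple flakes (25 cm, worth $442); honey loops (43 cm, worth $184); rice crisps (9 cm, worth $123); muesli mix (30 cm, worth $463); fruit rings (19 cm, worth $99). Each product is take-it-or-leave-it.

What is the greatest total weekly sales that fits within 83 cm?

1127

Maple flakes + rice crisps + muesli mix + fruit rings uses 83 of the 83 cm and totals 1127.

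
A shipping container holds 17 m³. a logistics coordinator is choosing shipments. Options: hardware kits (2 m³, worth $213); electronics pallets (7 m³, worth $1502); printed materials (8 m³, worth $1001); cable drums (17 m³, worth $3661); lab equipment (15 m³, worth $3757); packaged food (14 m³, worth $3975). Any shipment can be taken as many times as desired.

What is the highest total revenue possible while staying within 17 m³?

Density check — packaged food 283.93, lab equipment 250.47, cable drums 215.35 are the best per m³.
Best packing: hardware kits + packaged food — 16 m³, 4188 total.
No other feasible combination exceeds 4188.

4188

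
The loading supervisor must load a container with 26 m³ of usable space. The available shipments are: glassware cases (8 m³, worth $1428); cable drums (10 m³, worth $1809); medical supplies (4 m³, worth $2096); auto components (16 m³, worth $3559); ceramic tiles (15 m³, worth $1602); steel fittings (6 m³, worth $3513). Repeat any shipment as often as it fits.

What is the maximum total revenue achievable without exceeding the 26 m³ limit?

Greedy by ratio would take 4×steel fittings: 24 m³ used, total 14052.
Replace steel fittings with 2×medical supplies: the trade gains 679 net, giving 14731 at 26 m³.

14731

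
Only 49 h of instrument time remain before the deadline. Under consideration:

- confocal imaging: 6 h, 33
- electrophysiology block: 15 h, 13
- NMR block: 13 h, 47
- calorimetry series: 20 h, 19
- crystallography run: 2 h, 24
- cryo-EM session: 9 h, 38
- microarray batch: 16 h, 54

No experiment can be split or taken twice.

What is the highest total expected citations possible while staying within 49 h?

Density check — crystallography run 12.00, confocal imaging 5.50, cryo-EM session 4.22, NMR block 3.62 are the best per h.
The ratio ordering already packs tightly: confocal imaging + NMR block + crystallography run + cryo-EM session + microarray batch, 46 h, 196.
Every other selection either busts 49 h or fails to beat 196.

196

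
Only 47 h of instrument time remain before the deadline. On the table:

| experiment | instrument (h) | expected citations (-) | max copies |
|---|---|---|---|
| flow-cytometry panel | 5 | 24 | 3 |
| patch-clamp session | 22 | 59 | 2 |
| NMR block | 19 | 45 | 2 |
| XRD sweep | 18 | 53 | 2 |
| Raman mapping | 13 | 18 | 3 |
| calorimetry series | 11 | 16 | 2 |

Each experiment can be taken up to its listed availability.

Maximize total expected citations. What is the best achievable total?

154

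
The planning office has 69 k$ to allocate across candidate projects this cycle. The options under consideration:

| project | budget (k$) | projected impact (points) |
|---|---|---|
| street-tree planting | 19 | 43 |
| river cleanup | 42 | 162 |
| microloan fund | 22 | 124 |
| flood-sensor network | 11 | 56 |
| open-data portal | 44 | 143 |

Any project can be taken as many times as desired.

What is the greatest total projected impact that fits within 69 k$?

372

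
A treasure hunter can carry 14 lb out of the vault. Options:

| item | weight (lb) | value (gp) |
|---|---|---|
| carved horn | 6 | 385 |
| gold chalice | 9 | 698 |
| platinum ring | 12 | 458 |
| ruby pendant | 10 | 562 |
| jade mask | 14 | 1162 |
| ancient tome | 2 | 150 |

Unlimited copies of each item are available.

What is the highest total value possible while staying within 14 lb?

1162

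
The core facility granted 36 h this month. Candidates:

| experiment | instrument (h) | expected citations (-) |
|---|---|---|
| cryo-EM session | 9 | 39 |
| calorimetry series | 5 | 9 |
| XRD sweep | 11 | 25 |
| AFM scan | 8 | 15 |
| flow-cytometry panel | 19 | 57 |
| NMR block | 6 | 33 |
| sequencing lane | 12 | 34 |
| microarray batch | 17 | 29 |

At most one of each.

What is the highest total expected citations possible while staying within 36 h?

The ratio ordering already packs tightly: cryo-EM session + flow-cytometry panel + NMR block, 34 h, 129.
That's the maximum — no swap from here does better than 129.

129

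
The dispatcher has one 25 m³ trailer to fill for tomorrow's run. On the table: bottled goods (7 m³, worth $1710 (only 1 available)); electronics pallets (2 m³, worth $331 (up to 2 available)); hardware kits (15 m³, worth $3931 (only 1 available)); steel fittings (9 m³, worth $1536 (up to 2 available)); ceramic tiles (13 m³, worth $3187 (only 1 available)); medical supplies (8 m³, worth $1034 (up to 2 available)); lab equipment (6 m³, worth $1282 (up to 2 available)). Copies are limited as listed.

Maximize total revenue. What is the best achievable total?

5972

Taking bottled goods + electronics pallets + hardware kits: 24 m³ used, 5972 in revenue.
Every other selection either busts 25 m³ or exceeds an availability limit or fails to beat 5972.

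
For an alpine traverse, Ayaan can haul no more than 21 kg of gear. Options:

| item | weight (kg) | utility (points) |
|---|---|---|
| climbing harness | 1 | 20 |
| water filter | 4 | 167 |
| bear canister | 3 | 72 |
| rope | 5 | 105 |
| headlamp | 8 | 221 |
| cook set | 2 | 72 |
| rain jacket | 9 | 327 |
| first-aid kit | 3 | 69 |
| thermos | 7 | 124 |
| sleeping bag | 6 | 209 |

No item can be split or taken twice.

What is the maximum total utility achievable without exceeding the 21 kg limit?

The ratio ordering already packs tightly: water filter + cook set + rain jacket + sleeping bag, 21 kg, 775.
That's the maximum — no swap from here does better than 775.

775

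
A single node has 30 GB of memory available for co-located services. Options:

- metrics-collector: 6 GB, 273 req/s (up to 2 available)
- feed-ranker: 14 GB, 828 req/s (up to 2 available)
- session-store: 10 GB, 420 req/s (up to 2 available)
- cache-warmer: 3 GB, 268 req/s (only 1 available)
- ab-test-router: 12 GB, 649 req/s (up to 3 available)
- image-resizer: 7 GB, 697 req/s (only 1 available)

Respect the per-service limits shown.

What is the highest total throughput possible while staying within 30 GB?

2066

Density check — image-resizer 99.57, cache-warmer 89.33, feed-ranker 59.14 are the best per GB.
The ratio ordering already packs tightly: metrics-collector + feed-ranker + cache-warmer + image-resizer, 30 GB, 2066.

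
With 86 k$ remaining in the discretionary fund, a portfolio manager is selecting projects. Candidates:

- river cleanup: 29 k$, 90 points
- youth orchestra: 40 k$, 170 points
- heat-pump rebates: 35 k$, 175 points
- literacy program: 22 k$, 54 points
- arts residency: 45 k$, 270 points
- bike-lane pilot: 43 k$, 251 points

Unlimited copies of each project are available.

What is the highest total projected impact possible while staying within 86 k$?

502

Taking the top-ratio projects first gives heat-pump rebates + arts residency for 445 (80 k$).
Replace heat-pump rebates and arts residency with 2×bike-lane pilot: the trade gains 57 net, giving 502 at 86 k$.
Every other selection either busts 86 k$ or fails to beat 502.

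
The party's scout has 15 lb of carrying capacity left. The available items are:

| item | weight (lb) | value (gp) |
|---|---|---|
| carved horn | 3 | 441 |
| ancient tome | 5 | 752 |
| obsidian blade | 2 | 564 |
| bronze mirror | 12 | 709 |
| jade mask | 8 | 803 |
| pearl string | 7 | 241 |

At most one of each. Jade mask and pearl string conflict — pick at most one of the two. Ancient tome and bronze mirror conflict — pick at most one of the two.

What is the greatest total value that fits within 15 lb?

Filling by ratio: carved horn + ancient tome + obsidian blade for 1757, with 5 lb left unused.
The 3 lb tied up in carved horn is better spent on jade mask — total rises to 2119 (15 lb).

2119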